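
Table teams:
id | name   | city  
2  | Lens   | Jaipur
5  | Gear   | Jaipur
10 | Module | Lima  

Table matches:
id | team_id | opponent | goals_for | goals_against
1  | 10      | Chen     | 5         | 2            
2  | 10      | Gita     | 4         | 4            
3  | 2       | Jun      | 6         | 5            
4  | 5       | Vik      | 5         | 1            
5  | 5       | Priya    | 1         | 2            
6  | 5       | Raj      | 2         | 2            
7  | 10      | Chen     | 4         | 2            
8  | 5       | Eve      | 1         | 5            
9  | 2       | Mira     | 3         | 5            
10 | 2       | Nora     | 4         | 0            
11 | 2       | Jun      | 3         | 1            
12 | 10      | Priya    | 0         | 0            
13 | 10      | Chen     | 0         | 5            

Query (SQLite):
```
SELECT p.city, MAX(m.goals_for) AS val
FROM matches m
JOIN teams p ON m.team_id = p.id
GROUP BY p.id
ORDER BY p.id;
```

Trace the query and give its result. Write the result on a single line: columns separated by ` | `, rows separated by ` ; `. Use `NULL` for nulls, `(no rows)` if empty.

Join each matches row to its teams via team_id.
Group joined rows by teams.id; compute MAX(m.goals_for) per group.
  2: ids {3, 9, 10, 11} → MAX(m.goals_for)=6
  5: ids {4, 5, 6, 8} → MAX(m.goals_for)=5
  10: ids {1, 2, 7, 12, 13} → MAX(m.goals_for)=5

Jaipur | 6 ; Jaipur | 5 ; Lima | 5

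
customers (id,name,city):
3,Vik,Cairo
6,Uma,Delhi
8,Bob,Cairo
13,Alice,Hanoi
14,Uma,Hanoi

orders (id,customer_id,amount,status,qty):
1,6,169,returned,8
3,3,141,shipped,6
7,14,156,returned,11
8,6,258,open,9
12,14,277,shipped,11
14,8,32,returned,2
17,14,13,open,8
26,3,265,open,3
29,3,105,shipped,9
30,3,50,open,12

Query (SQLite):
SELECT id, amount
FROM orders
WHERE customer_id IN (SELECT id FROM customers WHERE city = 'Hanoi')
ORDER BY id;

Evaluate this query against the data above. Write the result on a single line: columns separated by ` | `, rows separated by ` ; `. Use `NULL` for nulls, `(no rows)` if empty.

7 | 156 ; 12 | 277 ; 17 | 13

Inner query: customers.id where city = 'Hanoi'.
Outer: keep orders rows whose customer_id is in that set.
Inner query → {13, 14}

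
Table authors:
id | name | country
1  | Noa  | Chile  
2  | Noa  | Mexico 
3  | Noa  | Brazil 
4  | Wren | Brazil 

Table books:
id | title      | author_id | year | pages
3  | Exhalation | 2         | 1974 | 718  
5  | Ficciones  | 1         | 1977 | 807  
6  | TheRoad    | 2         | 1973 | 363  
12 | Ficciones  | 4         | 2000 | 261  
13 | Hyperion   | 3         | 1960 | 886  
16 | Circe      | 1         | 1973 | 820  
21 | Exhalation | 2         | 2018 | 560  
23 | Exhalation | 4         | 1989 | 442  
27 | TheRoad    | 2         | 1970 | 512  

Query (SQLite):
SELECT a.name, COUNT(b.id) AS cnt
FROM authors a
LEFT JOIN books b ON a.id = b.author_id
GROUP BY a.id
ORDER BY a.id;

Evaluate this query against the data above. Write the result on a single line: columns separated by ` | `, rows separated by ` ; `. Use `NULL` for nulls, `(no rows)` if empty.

Noa | 2 ; Noa | 4 ; Noa | 1 ; Wren | 2

LEFT JOIN keeps every authors row; unmatched ones get NULL for books columns.
Group by authors.id and compute COUNT(b.id). COUNT(col) of an all-NULL group is 0.
  1: ids {5, 16} → COUNT(b.id)=2
  2: ids {3, 6, 21, 27} → COUNT(b.id)=4
  3: ids {13} → COUNT(b.id)=1
  4: ids {12, 23} → COUNT(b.id)=2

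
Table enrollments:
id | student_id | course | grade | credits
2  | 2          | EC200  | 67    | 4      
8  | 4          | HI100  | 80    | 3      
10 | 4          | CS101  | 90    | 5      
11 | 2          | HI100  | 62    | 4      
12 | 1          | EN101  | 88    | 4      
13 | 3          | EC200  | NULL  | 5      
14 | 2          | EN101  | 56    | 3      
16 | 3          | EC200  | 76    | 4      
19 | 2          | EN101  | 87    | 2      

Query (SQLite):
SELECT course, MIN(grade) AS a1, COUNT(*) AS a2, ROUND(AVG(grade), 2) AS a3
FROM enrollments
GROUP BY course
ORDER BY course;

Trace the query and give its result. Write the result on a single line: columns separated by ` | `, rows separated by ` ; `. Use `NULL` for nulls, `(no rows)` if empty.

CS101 | 90 | 1 | 90 ; EC200 | 67 | 3 | 71.5 ; EN101 | 56 | 3 | 77 ; HI100 | 62 | 2 | 71

Group enrollments by course.
Per group compute: MIN(grade), COUNT(*), ROUND(AVG(grade), 2).
  CS101: ids {10} → MIN(grade)=90, COUNT(*)=1, ROUND(AVG(grade), 2)=90
  EC200: ids {2, 13, 16} → MIN(grade)=67, COUNT(*)=3, ROUND(AVG(grade), 2)=71.5
  EN101: ids {12, 14, 19} → MIN(grade)=56, COUNT(*)=3, ROUND(AVG(grade), 2)=77
  HI100: ids {8, 11} → MIN(grade)=62, COUNT(*)=2, ROUND(AVG(grade), 2)=71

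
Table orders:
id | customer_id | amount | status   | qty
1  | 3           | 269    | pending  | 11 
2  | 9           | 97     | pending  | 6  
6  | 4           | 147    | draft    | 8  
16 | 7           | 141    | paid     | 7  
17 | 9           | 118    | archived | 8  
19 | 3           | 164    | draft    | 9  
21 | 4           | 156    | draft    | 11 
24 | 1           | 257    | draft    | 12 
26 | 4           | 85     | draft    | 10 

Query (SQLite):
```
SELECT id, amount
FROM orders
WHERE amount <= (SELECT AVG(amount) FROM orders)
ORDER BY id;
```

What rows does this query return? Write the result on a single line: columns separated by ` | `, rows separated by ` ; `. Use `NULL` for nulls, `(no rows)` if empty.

Scalar subquery: AVG(amount) over all orders rows = 159.333333 (≈; comparison uses full precision).
Keep rows where amount <= that value.

2 | 97 ; 6 | 147 ; 16 | 141 ; 17 | 118 ; 21 | 156 ; 26 | 85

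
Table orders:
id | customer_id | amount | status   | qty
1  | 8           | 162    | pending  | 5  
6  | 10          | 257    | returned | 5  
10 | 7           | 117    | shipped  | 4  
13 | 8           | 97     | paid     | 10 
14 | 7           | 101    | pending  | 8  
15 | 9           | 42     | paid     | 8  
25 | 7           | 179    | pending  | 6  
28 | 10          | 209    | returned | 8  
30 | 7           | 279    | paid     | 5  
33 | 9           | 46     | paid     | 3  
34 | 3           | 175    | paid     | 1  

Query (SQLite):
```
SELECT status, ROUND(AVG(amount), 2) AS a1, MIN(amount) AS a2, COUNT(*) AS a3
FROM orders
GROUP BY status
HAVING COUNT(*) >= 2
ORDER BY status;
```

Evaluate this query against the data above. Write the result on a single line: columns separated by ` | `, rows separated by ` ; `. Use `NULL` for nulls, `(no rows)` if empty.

Group orders by status.
Per group compute: ROUND(AVG(amount), 2), MIN(amount), COUNT(*).
HAVING: drop groups with fewer than 2 rows.
  paid: ids {13, 15, 30, 33, 34} → ROUND(AVG(amount), 2)=127.8, MIN(amount)=42, COUNT(*)=5
  pending: ids {1, 14, 25} → ROUND(AVG(amount), 2)=147.33, MIN(amount)=101, COUNT(*)=3
  returned: ids {6, 28} → ROUND(AVG(amount), 2)=233, MIN(amount)=209, COUNT(*)=2
  shipped: ids {10} → ROUND(AVG(amount), 2)=117, MIN(amount)=117, COUNT(*)=1

paid | 127.8 | 42 | 5 ; pending | 147.33 | 101 | 3 ; returned | 233 | 209 | 2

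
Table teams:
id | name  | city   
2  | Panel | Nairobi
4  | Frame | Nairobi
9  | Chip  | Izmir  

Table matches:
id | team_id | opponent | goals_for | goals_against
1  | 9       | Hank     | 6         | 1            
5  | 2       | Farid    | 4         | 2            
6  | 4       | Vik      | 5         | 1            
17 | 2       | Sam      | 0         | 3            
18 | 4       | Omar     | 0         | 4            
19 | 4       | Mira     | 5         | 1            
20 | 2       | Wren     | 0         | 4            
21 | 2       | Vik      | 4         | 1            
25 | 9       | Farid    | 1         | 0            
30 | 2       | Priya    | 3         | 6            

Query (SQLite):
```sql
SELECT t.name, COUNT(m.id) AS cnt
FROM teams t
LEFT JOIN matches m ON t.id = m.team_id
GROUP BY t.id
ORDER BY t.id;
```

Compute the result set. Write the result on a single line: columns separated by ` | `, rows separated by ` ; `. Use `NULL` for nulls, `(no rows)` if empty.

Panel | 5 ; Frame | 3 ; Chip | 2

LEFT JOIN keeps every teams row; unmatched ones get NULL for matches columns.
Group by teams.id and compute COUNT(m.id). COUNT(col) of an all-NULL group is 0.
  2: ids {5, 17, 20, 21, 30} → COUNT(m.id)=5
  4: ids {6, 18, 19} → COUNT(m.id)=3
  9: ids {1, 25} → COUNT(m.id)=2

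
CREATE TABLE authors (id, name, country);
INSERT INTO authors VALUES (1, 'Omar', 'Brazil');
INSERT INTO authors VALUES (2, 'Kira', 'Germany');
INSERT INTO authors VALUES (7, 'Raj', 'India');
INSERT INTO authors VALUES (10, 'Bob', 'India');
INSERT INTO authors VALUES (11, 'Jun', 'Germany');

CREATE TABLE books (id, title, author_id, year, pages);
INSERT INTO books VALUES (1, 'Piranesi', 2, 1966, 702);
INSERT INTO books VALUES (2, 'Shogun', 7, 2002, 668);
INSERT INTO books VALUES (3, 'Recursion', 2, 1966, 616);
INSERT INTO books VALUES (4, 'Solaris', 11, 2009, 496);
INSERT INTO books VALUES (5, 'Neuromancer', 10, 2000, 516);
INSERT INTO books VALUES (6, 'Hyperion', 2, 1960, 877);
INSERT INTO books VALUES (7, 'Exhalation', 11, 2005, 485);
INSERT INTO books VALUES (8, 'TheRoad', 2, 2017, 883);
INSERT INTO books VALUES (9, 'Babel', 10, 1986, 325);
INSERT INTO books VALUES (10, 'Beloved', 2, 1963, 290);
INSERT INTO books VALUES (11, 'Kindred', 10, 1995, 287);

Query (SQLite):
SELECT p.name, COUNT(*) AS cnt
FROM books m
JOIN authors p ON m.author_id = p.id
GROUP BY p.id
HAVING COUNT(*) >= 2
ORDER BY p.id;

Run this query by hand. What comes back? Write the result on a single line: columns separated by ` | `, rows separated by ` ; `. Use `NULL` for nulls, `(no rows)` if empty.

Kira | 5 ; Bob | 3 ; Jun | 2

Join each books row to its authors via author_id.
Group joined rows by authors.id; compute COUNT(*) per group.
HAVING: keep groups with count ≥ 2.
  2: ids {1, 3, 6, 8, 10} → COUNT(*)=5
  7: ids {2} → COUNT(*)=1
  10: ids {5, 9, 11} → COUNT(*)=3
  11: ids {4, 7} → COUNT(*)=2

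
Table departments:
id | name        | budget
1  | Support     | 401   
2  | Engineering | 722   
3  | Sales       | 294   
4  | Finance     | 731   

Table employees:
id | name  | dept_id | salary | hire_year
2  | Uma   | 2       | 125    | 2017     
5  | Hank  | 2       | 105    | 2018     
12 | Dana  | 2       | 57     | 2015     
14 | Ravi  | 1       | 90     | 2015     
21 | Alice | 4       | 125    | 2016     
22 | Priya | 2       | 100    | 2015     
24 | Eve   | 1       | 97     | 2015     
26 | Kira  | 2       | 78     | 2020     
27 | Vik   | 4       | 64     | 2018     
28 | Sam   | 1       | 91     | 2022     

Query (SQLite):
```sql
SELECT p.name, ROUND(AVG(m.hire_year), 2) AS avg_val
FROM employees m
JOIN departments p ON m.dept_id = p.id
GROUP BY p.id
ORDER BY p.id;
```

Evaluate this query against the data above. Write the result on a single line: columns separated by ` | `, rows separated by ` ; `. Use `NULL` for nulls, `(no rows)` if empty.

Join each employees row to its departments via dept_id.
Group joined rows by departments.id; compute ROUND(AVG(m.hire_year), 2) per group.
  1: ids {14, 24, 28} → ROUND(AVG(m.hire_year), 2)=2017.33
  2: ids {2, 5, 12, 22, 26} → ROUND(AVG(m.hire_year), 2)=2017
  4: ids {21, 27} → ROUND(AVG(m.hire_year), 2)=2017

Support | 2017.33 ; Engineering | 2017 ; Finance | 2017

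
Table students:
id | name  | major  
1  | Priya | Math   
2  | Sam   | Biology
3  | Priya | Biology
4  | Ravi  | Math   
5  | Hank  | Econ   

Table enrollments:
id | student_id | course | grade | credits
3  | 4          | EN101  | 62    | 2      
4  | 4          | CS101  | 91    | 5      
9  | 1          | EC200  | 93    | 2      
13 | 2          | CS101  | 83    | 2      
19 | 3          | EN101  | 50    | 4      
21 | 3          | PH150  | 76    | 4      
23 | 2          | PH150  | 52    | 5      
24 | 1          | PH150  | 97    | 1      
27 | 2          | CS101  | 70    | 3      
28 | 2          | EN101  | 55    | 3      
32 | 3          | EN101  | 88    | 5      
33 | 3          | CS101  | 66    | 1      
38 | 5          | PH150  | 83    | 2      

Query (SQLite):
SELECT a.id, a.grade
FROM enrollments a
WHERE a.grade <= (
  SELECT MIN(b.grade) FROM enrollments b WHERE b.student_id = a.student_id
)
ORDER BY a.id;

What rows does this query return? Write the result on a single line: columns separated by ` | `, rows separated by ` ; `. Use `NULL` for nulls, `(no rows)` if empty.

3 | 62 ; 9 | 93 ; 19 | 50 ; 23 | 52 ; 38 | 83

For each enrollments row a, compute MIN(grade) over rows sharing a.student_id.
Keep row a if a.grade <= that per-group MIN.
  student_id=1: MIN(grade) = 93
  student_id=2: MIN(grade) = 52
  student_id=3: MIN(grade) = 50
  student_id=4: MIN(grade) = 62
  student_id=5: MIN(grade) = 83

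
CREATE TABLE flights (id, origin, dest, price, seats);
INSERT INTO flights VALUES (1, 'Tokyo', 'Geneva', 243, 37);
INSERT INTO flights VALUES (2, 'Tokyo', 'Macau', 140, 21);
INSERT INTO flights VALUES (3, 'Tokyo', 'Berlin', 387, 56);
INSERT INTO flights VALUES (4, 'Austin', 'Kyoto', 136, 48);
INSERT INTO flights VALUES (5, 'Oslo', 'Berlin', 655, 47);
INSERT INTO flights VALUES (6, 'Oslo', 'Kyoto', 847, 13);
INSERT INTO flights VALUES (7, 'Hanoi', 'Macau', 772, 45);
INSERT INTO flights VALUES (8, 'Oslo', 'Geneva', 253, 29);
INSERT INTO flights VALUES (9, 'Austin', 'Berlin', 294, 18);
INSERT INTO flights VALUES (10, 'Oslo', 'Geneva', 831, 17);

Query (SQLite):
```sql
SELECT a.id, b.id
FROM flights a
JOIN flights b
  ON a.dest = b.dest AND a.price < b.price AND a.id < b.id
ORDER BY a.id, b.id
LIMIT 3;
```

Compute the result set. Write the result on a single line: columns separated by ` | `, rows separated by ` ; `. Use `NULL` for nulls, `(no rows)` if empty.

Pairs (a,b) with same dest, a.price < b.price, a.id < b.id.
dest groups: Berlin:{3,5,9} Geneva:{1,8,10} Kyoto:{4,6} Macau:{2,7}
Ordered by (a.id, b.id); first 3.

1 | 8 ; 1 | 10 ; 2 | 7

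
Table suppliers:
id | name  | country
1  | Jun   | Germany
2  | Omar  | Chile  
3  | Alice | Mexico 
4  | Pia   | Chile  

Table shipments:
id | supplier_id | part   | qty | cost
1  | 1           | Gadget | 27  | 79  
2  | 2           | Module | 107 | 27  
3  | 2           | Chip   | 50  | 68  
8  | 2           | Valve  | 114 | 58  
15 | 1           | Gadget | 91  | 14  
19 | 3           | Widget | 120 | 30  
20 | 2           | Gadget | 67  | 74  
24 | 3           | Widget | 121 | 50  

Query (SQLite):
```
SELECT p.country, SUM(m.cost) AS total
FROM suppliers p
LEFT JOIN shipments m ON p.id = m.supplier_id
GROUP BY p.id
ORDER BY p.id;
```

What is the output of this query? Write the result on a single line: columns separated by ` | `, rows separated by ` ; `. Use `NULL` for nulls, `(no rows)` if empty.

LEFT JOIN keeps every suppliers row; unmatched ones get NULL for shipments columns.
Group by suppliers.id and compute SUM(m.cost). SUM over an all-NULL group is NULL.
  1: ids {1, 15} → SUM(m.cost)=93
  2: ids {2, 3, 8, 20} → SUM(m.cost)=227
  3: ids {19, 24} → SUM(m.cost)=80
  4: ids {—} → SUM(m.cost)=NULL

Germany | 93 ; Chile | 227 ; Mexico | 80 ; Chile | NULL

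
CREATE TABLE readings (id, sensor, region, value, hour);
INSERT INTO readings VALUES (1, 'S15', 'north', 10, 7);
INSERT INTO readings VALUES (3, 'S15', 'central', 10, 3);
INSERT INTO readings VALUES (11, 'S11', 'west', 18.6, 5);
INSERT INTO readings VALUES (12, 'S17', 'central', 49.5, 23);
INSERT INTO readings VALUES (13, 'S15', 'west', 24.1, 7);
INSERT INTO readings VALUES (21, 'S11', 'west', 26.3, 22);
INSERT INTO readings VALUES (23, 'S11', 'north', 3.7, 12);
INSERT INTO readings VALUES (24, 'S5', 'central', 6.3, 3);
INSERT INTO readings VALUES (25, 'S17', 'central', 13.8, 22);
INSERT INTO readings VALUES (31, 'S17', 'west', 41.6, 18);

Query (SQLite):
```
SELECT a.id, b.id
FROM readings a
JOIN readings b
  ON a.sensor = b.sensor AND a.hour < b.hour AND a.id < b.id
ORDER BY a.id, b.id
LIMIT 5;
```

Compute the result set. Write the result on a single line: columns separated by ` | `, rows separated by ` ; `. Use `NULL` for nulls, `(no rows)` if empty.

3 | 13 ; 11 | 21 ; 11 | 23

Pairs (a,b) with same sensor, a.hour < b.hour, a.id < b.id.
sensor groups: S11:{11,21,23} S15:{1,3,13} S17:{12,25,31} S5:{24}
Ordered by (a.id, b.id); first 5.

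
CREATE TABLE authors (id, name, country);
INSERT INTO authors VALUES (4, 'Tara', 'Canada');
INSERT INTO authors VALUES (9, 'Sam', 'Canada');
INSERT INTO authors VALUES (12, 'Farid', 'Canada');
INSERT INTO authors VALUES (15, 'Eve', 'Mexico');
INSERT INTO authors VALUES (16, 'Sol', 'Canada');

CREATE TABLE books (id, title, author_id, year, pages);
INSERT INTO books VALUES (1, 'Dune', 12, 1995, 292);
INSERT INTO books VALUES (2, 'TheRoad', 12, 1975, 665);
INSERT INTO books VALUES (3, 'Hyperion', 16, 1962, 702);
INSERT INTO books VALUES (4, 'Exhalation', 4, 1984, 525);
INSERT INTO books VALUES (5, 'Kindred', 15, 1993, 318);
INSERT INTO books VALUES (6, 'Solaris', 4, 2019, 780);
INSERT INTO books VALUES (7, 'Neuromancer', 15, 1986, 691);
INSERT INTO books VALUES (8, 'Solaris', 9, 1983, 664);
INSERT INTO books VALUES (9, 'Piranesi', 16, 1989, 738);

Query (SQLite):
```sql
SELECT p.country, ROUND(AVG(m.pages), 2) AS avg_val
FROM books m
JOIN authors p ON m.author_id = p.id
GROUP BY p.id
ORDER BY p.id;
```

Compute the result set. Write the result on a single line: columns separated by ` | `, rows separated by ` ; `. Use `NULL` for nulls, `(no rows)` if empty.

Canada | 652.5 ; Canada | 664 ; Canada | 478.5 ; Mexico | 504.5 ; Canada | 720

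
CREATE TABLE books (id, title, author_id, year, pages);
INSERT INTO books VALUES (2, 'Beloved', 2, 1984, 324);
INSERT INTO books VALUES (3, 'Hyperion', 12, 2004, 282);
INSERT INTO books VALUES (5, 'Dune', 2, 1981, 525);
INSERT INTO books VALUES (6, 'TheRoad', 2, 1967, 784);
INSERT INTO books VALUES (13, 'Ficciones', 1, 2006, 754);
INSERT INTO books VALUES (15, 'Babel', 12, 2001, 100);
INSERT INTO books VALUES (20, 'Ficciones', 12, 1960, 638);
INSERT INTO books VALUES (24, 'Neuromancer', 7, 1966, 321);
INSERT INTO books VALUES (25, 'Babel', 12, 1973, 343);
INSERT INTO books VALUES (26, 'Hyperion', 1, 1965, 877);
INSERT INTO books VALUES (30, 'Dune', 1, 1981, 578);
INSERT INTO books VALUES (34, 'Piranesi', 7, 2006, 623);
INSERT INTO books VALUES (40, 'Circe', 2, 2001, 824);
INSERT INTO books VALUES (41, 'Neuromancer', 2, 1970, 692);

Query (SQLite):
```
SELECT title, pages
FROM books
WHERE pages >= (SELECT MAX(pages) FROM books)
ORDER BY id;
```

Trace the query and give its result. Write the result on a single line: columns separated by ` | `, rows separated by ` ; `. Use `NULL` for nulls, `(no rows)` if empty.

Hyperion | 877

Scalar subquery: MAX(pages) over all books rows = 877.
Keep rows where pages >= that value.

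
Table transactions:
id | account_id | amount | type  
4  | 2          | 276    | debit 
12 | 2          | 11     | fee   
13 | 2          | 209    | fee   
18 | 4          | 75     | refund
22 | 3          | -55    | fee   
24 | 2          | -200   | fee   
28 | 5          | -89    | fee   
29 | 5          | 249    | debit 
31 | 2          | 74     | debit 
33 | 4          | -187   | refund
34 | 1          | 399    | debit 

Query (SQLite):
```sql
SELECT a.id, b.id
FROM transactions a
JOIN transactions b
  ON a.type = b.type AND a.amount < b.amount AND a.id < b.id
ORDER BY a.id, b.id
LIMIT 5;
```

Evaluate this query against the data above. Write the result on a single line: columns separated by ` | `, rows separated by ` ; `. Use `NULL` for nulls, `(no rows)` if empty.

Pairs (a,b) with same type, a.amount < b.amount, a.id < b.id.
type groups: debit:{4,29,31,34} fee:{12,13,22,24,28} refund:{18,33}
Ordered by (a.id, b.id); first 5.

4 | 34 ; 12 | 13 ; 24 | 28 ; 29 | 34 ; 31 | 34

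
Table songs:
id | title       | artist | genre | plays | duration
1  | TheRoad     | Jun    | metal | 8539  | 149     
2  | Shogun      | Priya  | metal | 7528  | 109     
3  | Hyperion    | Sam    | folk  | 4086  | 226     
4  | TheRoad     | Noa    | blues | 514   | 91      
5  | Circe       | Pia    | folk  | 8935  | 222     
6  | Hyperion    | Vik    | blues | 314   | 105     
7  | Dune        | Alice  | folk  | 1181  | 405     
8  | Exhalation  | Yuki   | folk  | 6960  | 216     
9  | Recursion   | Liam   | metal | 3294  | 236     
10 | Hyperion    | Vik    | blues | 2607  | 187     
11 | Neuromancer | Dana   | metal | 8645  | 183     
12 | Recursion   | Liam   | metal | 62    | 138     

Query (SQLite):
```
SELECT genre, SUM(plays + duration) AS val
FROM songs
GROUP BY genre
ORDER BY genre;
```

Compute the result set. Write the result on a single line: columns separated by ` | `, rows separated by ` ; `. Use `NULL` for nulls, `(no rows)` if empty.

For each row compute plays + duration.
Group by genre; take SUM of the expression per group.
  blues: ids {4, 6, 10} → SUM(plays + duration)=3818
  folk: ids {3, 5, 7, 8} → SUM(plays + duration)=22231
  metal: ids {1, 2, 9, 11, 12} → SUM(plays + duration)=28883

blues | 3818 ; folk | 22231 ; metal | 28883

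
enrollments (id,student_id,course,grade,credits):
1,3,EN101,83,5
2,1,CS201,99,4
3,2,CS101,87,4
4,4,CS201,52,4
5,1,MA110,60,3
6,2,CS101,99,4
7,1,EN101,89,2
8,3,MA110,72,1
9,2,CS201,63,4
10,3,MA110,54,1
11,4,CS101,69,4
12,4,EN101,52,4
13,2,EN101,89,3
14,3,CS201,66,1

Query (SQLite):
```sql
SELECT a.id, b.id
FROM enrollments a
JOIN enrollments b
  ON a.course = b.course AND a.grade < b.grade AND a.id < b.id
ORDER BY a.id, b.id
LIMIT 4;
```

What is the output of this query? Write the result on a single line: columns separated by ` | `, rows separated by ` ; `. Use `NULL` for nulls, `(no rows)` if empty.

1 | 7 ; 1 | 13 ; 3 | 6 ; 4 | 9

Pairs (a,b) with same course, a.grade < b.grade, a.id < b.id.
course groups: CS101:{3,6,11} CS201:{2,4,9,14} EN101:{1,7,12,13} MA110:{5,8,10}
Ordered by (a.id, b.id); first 4.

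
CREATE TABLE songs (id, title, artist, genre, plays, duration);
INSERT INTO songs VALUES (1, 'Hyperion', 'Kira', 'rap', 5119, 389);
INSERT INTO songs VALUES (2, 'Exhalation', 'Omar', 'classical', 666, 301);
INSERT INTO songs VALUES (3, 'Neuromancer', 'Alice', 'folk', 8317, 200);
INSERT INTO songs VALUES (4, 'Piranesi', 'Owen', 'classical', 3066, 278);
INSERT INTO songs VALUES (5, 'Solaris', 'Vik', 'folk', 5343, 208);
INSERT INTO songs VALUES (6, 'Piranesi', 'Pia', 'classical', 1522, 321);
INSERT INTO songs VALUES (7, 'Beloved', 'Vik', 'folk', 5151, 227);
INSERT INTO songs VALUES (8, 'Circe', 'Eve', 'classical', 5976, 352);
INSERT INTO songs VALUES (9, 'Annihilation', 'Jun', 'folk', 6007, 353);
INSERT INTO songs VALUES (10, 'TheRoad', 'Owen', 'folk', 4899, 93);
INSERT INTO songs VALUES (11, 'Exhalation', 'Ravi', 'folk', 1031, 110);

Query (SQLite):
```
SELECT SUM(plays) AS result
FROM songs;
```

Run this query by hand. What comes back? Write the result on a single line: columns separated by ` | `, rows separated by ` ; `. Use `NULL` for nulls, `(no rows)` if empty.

47097

All plays values: [5119, 666, 8317, 3066, 5343, 1522, 5151, 5976, 6007, 4899, 1031].
SUM of non-NULL values = 47097.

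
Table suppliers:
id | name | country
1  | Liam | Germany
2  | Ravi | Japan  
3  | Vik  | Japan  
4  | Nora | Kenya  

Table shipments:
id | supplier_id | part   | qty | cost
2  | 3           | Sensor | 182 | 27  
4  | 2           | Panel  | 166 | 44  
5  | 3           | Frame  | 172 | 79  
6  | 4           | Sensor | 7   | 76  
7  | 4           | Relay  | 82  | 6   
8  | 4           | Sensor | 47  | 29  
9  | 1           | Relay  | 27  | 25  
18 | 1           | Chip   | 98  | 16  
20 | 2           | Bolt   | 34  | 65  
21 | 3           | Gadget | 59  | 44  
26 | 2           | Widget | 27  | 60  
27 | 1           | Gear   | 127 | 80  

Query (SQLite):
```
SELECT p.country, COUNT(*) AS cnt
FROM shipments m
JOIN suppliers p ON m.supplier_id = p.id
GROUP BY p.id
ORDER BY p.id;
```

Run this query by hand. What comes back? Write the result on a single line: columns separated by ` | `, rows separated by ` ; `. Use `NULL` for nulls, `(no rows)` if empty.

Join each shipments row to its suppliers via supplier_id.
Group joined rows by suppliers.id; compute COUNT(*) per group.
  1: ids {9, 18, 27} → COUNT(*)=3
  2: ids {4, 20, 26} → COUNT(*)=3
  3: ids {2, 5, 21} → COUNT(*)=3
  4: ids {6, 7, 8} → COUNT(*)=3

Germany | 3 ; Japan | 3 ; Japan | 3 ; Kenya | 3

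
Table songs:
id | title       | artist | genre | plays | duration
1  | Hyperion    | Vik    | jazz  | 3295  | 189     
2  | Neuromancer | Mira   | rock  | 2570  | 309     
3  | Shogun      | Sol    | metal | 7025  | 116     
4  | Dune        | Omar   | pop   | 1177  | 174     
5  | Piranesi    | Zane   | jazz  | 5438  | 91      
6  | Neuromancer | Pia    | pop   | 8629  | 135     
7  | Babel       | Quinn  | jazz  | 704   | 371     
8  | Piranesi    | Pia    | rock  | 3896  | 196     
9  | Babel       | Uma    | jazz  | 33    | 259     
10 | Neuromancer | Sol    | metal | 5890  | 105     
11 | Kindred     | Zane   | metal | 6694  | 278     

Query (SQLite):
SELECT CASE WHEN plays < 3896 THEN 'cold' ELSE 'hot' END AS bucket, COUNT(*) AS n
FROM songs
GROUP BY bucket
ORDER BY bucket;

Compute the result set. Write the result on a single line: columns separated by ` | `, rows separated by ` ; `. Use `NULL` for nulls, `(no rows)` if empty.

Bucket rows by plays < 3896 → 'cold' else 'hot'; count each bucket.

cold | 5 ; hot | 6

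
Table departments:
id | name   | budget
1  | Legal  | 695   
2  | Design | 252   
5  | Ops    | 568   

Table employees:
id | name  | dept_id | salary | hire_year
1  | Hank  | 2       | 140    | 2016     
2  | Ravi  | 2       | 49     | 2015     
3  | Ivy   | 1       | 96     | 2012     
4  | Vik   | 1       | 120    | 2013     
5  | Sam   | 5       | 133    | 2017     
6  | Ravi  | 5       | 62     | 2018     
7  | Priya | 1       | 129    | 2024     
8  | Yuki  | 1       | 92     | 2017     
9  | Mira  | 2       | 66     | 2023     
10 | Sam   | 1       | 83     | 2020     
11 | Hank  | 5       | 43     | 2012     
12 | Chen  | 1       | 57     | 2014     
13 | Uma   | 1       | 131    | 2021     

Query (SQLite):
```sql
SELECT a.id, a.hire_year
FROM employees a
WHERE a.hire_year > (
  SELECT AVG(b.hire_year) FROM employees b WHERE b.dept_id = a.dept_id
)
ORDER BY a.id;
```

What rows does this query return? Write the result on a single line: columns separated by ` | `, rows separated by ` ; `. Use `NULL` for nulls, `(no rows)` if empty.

5 | 2017 ; 6 | 2018 ; 7 | 2024 ; 9 | 2023 ; 10 | 2020 ; 13 | 2021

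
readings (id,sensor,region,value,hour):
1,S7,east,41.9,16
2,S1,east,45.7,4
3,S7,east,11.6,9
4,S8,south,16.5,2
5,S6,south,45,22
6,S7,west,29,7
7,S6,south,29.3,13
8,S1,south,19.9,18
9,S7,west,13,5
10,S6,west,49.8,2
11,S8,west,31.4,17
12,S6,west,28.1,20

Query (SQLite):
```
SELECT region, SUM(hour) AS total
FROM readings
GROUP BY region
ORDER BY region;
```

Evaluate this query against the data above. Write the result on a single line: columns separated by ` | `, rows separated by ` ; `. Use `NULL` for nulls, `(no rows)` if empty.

Partition readings by region; compute SUM(hour) within each group.
  east: ids {1, 2, 3} → SUM(hour)=29
  south: ids {4, 5, 7, 8} → SUM(hour)=55
  west: ids {6, 9, 10, 11, 12} → SUM(hour)=51

east | 29 ; south | 55 ; west | 51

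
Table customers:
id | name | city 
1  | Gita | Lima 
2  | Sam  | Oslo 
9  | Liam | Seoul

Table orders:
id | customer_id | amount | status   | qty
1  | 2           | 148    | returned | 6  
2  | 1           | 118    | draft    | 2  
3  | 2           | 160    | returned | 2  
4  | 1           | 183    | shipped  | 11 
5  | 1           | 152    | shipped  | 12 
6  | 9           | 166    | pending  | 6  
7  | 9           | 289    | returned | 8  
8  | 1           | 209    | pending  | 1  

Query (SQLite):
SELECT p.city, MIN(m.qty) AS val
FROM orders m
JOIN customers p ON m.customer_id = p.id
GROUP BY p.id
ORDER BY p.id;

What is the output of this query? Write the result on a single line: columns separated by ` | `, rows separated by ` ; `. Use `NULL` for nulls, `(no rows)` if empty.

Join each orders row to its customers via customer_id.
Group joined rows by customers.id; compute MIN(m.qty) per group.
  1: ids {2, 4, 5, 8} → MIN(m.qty)=1
  2: ids {1, 3} → MIN(m.qty)=2
  9: ids {6, 7} → MIN(m.qty)=6

Lima | 1 ; Oslo | 2 ; Seoul | 6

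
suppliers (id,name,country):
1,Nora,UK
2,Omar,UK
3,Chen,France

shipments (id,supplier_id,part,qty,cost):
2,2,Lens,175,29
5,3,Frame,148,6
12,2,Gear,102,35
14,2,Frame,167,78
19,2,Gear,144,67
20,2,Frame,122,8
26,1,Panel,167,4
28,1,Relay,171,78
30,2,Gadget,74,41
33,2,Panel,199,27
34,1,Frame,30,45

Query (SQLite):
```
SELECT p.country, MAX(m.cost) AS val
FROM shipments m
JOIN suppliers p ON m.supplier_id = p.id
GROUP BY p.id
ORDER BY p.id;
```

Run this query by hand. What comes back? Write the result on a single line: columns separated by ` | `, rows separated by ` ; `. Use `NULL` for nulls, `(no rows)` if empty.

UK | 78 ; UK | 78 ; France | 6

Join each shipments row to its suppliers via supplier_id.
Group joined rows by suppliers.id; compute MAX(m.cost) per group.
  1: ids {26, 28, 34} → MAX(m.cost)=78
  2: ids {2, 12, 14, 19, 20, 30, 33} → MAX(m.cost)=78
  3: ids {5} → MAX(m.cost)=6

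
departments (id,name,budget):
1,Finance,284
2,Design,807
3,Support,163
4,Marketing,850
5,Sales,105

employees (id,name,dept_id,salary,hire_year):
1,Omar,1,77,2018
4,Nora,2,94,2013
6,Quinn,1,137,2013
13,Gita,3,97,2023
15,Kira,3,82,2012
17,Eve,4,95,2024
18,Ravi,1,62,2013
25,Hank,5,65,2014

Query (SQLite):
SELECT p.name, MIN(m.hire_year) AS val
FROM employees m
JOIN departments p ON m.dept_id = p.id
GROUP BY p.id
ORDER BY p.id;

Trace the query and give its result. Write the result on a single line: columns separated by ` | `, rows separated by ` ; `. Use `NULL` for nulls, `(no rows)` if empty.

Finance | 2013 ; Design | 2013 ; Support | 2012 ; Marketing | 2024 ; Sales | 2014

Join each employees row to its departments via dept_id.
Group joined rows by departments.id; compute MIN(m.hire_year) per group.
  1: ids {1, 6, 18} → MIN(m.hire_year)=2013
  2: ids {4} → MIN(m.hire_year)=2013
  3: ids {13, 15} → MIN(m.hire_year)=2012
  4: ids {17} → MIN(m.hire_year)=2024
  5: ids {25} → MIN(m.hire_year)=2014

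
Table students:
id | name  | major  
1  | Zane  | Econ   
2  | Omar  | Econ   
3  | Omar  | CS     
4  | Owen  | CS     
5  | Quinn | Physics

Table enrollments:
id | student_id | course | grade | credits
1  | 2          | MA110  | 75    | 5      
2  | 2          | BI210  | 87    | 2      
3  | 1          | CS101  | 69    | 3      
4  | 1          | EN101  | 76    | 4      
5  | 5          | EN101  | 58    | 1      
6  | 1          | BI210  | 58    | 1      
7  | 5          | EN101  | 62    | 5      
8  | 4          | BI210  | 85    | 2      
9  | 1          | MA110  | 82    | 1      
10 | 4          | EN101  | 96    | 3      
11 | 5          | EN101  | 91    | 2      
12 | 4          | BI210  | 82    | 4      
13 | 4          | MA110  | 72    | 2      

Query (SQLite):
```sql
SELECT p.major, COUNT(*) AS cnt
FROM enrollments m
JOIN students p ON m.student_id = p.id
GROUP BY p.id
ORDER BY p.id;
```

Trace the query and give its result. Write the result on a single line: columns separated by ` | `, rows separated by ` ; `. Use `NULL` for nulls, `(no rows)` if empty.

Econ | 4 ; Econ | 2 ; CS | 4 ; Physics | 3

Join each enrollments row to its students via student_id.
Group joined rows by students.id; compute COUNT(*) per group.
  1: ids {3, 4, 6, 9} → COUNT(*)=4
  2: ids {1, 2} → COUNT(*)=2
  4: ids {8, 10, 12, 13} → COUNT(*)=4
  5: ids {5, 7, 11} → COUNT(*)=3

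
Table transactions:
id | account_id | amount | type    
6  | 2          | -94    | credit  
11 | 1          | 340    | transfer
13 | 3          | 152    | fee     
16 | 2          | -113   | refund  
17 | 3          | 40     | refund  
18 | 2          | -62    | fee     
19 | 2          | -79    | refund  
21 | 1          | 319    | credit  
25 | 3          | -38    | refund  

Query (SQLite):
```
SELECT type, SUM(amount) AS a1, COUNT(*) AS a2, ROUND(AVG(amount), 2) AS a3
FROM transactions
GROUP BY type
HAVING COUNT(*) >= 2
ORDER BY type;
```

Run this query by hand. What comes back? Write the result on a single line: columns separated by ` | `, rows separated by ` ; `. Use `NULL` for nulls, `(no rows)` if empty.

Group transactions by type.
Per group compute: SUM(amount), COUNT(*), ROUND(AVG(amount), 2).
HAVING: drop groups with fewer than 2 rows.
  credit: ids {6, 21} → SUM(amount)=225, COUNT(*)=2, ROUND(AVG(amount), 2)=112.5
  fee: ids {13, 18} → SUM(amount)=90, COUNT(*)=2, ROUND(AVG(amount), 2)=45
  refund: ids {16, 17, 19, 25} → SUM(amount)=-190, COUNT(*)=4, ROUND(AVG(amount), 2)=-47.5
  transfer: ids {11} → SUM(amount)=340, COUNT(*)=1, ROUND(AVG(amount), 2)=340

credit | 225 | 2 | 112.5 ; fee | 90 | 2 | 45 ; refund | -190 | 4 | -47.5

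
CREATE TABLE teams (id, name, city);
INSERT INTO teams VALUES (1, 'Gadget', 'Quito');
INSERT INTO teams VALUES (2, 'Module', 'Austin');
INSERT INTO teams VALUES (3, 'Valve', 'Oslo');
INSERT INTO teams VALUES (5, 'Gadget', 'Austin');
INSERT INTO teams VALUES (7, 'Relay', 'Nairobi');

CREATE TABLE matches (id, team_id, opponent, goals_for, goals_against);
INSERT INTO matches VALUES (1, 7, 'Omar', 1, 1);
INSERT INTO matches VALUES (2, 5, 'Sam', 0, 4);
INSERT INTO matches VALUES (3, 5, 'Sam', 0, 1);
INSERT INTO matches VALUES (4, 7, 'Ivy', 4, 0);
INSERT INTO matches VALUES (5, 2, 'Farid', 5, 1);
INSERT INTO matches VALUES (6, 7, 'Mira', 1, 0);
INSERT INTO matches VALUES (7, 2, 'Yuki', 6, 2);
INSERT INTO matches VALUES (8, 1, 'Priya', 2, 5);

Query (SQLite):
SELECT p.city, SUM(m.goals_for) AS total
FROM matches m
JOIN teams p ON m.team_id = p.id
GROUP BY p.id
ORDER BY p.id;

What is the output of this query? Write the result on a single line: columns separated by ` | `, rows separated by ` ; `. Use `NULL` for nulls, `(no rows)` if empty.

Quito | 2 ; Austin | 11 ; Austin | 0 ; Nairobi | 6

Join each matches row to its teams via team_id.
Group joined rows by teams.id; compute SUM(m.goals_for) per group.
  1: ids {8} → SUM(m.goals_for)=2
  2: ids {5, 7} → SUM(m.goals_for)=11
  5: ids {2, 3} → SUM(m.goals_for)=0
  7: ids {1, 4, 6} → SUM(m.goals_for)=6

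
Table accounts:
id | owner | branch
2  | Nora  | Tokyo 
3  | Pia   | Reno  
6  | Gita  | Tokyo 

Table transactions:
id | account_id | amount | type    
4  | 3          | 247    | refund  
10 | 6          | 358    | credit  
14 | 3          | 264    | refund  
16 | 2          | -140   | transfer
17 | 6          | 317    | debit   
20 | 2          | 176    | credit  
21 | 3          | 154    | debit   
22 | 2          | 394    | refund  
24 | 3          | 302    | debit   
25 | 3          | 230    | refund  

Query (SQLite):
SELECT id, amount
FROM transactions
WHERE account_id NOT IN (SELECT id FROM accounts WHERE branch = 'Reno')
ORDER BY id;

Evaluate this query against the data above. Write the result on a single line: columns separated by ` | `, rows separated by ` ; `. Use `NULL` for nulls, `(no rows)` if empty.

10 | 358 ; 16 | -140 ; 17 | 317 ; 20 | 176 ; 22 | 394

Inner query: accounts.id where branch = 'Reno'.
Outer: keep transactions rows whose account_id is not in that set.
Inner query → {3}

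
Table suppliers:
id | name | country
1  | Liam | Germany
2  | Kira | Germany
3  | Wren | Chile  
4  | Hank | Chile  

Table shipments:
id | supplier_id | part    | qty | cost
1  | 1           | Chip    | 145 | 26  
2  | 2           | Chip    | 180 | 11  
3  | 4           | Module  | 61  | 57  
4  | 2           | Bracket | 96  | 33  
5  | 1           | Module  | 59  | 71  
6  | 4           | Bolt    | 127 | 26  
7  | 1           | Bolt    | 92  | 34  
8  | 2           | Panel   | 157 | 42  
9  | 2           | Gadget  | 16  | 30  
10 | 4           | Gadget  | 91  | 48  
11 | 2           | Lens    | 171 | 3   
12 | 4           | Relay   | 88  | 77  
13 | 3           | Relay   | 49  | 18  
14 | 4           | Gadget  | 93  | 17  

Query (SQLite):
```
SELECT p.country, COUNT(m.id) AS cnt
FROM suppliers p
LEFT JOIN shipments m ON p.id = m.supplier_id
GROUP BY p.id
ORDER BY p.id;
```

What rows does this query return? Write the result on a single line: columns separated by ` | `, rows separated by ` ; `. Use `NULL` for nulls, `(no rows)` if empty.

Germany | 3 ; Germany | 5 ; Chile | 1 ; Chile | 5

LEFT JOIN keeps every suppliers row; unmatched ones get NULL for shipments columns.
Group by suppliers.id and compute COUNT(m.id). COUNT(col) of an all-NULL group is 0.
  1: ids {1, 5, 7} → COUNT(m.id)=3
  2: ids {2, 4, 8, 9, 11} → COUNT(m.id)=5
  3: ids {13} → COUNT(m.id)=1
  4: ids {3, 6, 10, 12, 14} → COUNT(m.id)=5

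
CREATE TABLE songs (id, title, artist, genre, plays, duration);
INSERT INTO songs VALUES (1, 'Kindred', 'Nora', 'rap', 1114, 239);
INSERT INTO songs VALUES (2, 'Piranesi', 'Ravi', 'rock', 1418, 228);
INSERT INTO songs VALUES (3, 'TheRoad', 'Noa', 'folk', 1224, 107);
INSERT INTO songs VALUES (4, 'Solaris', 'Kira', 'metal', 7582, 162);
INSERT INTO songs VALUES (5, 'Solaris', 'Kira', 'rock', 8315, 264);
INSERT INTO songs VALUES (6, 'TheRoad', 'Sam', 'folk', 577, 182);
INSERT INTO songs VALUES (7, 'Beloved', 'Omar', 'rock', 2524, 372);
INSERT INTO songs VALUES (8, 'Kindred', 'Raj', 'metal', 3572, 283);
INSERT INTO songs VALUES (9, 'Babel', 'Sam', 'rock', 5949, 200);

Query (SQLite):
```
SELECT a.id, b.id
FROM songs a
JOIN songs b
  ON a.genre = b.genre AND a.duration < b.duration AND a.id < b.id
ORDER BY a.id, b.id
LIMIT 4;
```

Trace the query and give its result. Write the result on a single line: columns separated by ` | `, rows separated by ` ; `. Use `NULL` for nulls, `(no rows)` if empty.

Pairs (a,b) with same genre, a.duration < b.duration, a.id < b.id.
genre groups: folk:{3,6} metal:{4,8} rap:{1} rock:{2,5,7,9}
Ordered by (a.id, b.id); first 4.

2 | 5 ; 2 | 7 ; 3 | 6 ; 4 | 8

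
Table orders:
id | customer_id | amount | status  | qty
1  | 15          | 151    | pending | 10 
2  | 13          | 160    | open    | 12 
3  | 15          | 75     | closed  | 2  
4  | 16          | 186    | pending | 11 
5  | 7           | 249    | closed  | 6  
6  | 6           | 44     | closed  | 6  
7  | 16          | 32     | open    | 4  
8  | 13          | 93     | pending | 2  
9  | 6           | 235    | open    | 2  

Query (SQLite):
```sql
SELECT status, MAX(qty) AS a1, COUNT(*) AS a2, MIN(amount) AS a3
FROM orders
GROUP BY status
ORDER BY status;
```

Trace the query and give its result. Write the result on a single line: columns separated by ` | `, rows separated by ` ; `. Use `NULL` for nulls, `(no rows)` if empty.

Group orders by status.
Per group compute: MAX(qty), COUNT(*), MIN(amount).
  closed: ids {3, 5, 6} → MAX(qty)=6, COUNT(*)=3, MIN(amount)=44
  open: ids {2, 7, 9} → MAX(qty)=12, COUNT(*)=3, MIN(amount)=32
  pending: ids {1, 4, 8} → MAX(qty)=11, COUNT(*)=3, MIN(amount)=93

closed | 6 | 3 | 44 ; open | 12 | 3 | 32 ; pending | 11 | 3 | 93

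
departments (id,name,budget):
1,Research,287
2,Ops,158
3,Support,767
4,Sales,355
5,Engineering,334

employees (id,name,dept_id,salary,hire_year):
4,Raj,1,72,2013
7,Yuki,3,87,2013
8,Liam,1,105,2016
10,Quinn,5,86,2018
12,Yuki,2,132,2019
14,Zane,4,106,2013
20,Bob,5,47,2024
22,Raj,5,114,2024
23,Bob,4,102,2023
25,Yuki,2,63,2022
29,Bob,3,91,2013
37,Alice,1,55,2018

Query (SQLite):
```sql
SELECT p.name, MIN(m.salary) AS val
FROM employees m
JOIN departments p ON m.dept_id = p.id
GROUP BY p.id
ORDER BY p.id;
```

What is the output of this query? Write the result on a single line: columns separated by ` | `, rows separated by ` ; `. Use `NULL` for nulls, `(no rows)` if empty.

Research | 55 ; Ops | 63 ; Support | 87 ; Sales | 102 ; Engineering | 47

Join each employees row to its departments via dept_id.
Group joined rows by departments.id; compute MIN(m.salary) per group.
  1: ids {4, 8, 37} → MIN(m.salary)=55
  2: ids {12, 25} → MIN(m.salary)=63
  3: ids {7, 29} → MIN(m.salary)=87
  4: ids {14, 23} → MIN(m.salary)=102
  5: ids {10, 20, 22} → MIN(m.salary)=47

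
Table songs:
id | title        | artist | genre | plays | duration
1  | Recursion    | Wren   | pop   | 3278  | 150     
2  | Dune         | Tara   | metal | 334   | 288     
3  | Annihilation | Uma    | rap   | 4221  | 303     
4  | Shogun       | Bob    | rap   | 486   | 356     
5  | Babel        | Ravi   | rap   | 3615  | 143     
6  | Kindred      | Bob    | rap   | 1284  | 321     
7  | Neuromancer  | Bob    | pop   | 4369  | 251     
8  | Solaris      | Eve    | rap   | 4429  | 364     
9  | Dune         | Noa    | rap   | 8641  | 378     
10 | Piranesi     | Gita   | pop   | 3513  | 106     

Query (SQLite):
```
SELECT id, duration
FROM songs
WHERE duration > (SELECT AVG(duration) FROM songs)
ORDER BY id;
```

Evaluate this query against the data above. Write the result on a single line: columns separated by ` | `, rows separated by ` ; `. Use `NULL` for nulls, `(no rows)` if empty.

2 | 288 ; 3 | 303 ; 4 | 356 ; 6 | 321 ; 8 | 364 ; 9 | 378

Scalar subquery: AVG(duration) over all songs rows = 266.0.
Keep rows where duration > that value.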